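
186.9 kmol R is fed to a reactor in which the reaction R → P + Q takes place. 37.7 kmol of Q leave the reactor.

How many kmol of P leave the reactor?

For Q: n = n₀ + 1ξ → 37.7 = 0 + 1ξ, giving ξ = 37.7 kmol.
Outlet amounts (n = n₀ + ν ξ):
  R: 186.9 − 1(37.7) = 149.2
  P: 0 + 1(37.7) = 37.7
  Q: 0 + 1(37.7) = 37.7

37.7 kmol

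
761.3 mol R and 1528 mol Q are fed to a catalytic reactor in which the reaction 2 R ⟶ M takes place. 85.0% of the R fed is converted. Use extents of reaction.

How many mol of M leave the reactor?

R reacted = 0.85 × 761.3 = 647.1 mol; ν_R = −2, so ξ = 647.1/2 = 323.6 mol.
Outlet amounts (n = n₀ + ν ξ):
  R: 761.3 − 2(323.6) = 114.2
  M: 0 + 1(323.6) = 323.6
  Q: 1528 (inert)

324 mol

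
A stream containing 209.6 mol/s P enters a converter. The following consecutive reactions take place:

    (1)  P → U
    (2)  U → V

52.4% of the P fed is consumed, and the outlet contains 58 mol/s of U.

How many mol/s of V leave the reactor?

Conversion of P: P consumed = 1ξ₁ = 0.524 × 209.6 → ξ₁ = 109.8 mol/s.
U balance: n_U = 0 + 1ξ₁ − 1ξ₂ = 58 → ξ₂ = (1·109.8 − 58)/1 = 51.83 mol/s.
Outlet amounts (n = n₀ + Σ ν·ξ):
  P: 209.6 − 1(109.8) = 99.77
  U: 0 + 1(109.8) − 1(51.83) = 58
  V: 0 + 1(51.83) = 51.83

51.8 mol/s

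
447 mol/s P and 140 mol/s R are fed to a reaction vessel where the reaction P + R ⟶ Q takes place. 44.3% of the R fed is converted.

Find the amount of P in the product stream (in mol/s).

385 mol/s

R reacted = 0.443 × 140 = 62.02 mol/s; ν_R = −1, so ξ = 62.02/1 = 62.02 mol/s.
Outlet amounts (n = n₀ + ν ξ):
  P: 447 − 1(62.02) = 385
  R: 140 − 1(62.02) = 77.98
  Q: 0 + 1(62.02) = 62.02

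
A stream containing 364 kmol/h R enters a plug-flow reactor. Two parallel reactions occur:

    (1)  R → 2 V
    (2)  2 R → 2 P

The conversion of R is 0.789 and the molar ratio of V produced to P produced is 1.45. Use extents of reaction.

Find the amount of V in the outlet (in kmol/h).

Conversion of R: R consumed = 0.789 × 364 = 287.2 kmol/h = 1ξ₁ + 2ξ₂.
Selectivity: 2ξ₁ / (2ξ₂) = 1.45 → ξ₁ = 1.45 ξ₂.
Substitute: (1·1.45 + 2) ξ₂ = 287.2 → ξ₂ = 83.25 kmol/h, ξ₁ = 120.7 kmol/h.
Outlet amounts (n = n₀ + Σ ν·ξ):
  R: 364 − 1(120.7) − 2(83.25) = 76.8
  V: 0 + 2(120.7) = 241.4
  P: 0 + 2(83.25) = 166.5

241 kmol/h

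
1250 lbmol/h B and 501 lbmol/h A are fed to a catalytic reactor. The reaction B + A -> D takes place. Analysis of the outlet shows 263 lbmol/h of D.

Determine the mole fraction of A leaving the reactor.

For D: n = n₀ + 1ξ → 263 = 0 + 1ξ, giving ξ = 263 lbmol/h.
Outlet amounts (n = n₀ + ν ξ):
  B: 1250 − 1(263) = 987
  A: 501 − 1(263) = 238
  D: 0 + 1(263) = 263
Total out = 1488 lbmol/h; y_A = 238 / 1488 = 0.1599.

0.16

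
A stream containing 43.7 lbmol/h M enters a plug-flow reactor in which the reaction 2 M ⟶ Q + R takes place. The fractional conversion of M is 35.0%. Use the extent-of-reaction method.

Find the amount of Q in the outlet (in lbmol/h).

7.65 lbmol/h

M reacted = 0.35 × 43.7 = 15.29 lbmol/h; ν_M = −2, so ξ = 15.29/2 = 7.647 lbmol/h.
Outlet amounts (n = n₀ + ν ξ):
  M: 43.7 − 2(7.647) = 28.41
  Q: 0 + 1(7.647) = 7.647
  R: 0 + 1(7.647) = 7.647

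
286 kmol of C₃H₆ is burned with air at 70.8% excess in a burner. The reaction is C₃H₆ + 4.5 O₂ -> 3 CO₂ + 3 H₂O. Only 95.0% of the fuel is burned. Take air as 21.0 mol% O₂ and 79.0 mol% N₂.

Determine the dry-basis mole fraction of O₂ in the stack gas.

Stoichiometric O₂ = 4.5 × 286 = 1287 kmol; O₂ fed = 1287 × 1.708 = 2198 kmol.
N₂ fed = 2198 × 79/21 = 8269 kmol.
Fuel reacted = 0.95 × 286 → ξ = 271.7 kmol.
Outlet (n = n₀ + ν ξ):
  C₃H₆: 286 − 1(271.7) = 14.3
  O₂: 2198 − 4.5(271.7) = 975.5
  N₂: 8269 (inert)
  CO₂: 0 + 3(271.7) = 815.1
  H₂O: 0 + 3(271.7) = 815.1
Dry total = 10070 kmol; y_O₂ (dry) = 975.5 / 10070 = 0.09683.

0.0968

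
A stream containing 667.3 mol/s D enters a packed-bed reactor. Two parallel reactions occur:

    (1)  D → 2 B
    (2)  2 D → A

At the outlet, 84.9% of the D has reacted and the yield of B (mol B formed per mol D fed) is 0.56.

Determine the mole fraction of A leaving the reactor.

Yield of B: 2ξ₁ / 667.3 = 0.56 → ξ₁ = 186.8 mol/s.
Conversion of D: 1ξ₁ + 2ξ₂ = 0.849 × 667.3 = 566.5 → ξ₂ = 189.8 mol/s.
Outlet amounts (n = n₀ + Σ ν·ξ):
  D: 667.3 − 1(186.8) − 2(189.8) = 100.8
  B: 0 + 2(186.8) = 373.7
  A: 0 + 1(189.8) = 189.8
Total out = 664.3 mol/s; y_A = 189.8 / 664.3 = 0.2858.

0.286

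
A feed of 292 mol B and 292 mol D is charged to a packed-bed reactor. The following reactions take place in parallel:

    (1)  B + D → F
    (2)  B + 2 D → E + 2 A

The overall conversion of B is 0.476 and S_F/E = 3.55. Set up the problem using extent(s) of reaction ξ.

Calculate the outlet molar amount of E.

Conversion of B: B consumed = 0.476 × 292 = 139 mol = 1ξ₁ + 1ξ₂.
Selectivity: 1ξ₁ / (1ξ₂) = 3.55 → ξ₁ = 3.55 ξ₂.
Substitute: (1·3.55 + 1) ξ₂ = 139 → ξ₂ = 30.55 mol, ξ₁ = 108.4 mol.
Outlet amounts (n = n₀ + Σ ν·ξ):
  B: 292 − 1(108.4) − 1(30.55) = 153
  D: 292 − 1(108.4) − 2(30.55) = 122.5
  F: 0 + 1(108.4) = 108.4
  E: 0 + 1(30.55) = 30.55
  A: 0 + 2(30.55) = 61.1

30.5 mol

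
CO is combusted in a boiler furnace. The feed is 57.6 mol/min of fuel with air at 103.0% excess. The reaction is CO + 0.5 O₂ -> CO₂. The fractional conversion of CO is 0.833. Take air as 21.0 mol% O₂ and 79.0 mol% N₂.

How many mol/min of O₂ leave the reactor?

34.5 mol/min

Stoichiometric O₂ = 0.5 × 57.6 = 28.8 mol/min; O₂ fed = 28.8 × 2.030 = 58.46 mol/min.
N₂ fed = 58.46 × 79/21 = 219.9 mol/min.
Fuel reacted = 0.833 × 57.6 → ξ = 47.98 mol/min.
Outlet (n = n₀ + ν ξ):
  CO: 57.6 − 1(47.98) = 9.619
  O₂: 58.46 − 0.5(47.98) = 34.47
  N₂: 219.9 (inert)
  CO₂: 0 + 1(47.98) = 47.98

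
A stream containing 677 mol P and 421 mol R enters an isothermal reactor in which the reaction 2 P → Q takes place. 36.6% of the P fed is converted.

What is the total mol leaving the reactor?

P reacted = 0.366 × 677 = 247.8 mol; ν_P = −2, so ξ = 247.8/2 = 123.9 mol.
Outlet amounts (n = n₀ + ν ξ):
  P: 677 − 2(123.9) = 429.2
  Q: 0 + 1(123.9) = 123.9
  R: 421 (inert)
Total out = 429.2 + 123.9 + 421 = 974.1 mol.

974 mol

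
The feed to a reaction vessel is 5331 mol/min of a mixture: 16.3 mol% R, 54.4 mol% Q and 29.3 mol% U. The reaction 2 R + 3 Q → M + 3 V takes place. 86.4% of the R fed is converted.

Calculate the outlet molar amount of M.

375 mol/min

R reacted = 0.864 × 869 = 750.8 mol/min; ν_R = −2, so ξ = 750.8/2 = 375.4 mol/min.
Outlet amounts (n = n₀ + ν ξ):
  R: 869 − 2(375.4) = 118.2
  Q: 2900 − 3(375.4) = 1774
  M: 0 + 1(375.4) = 375.4
  V: 0 + 3(375.4) = 1126
  U: 1562 (inert)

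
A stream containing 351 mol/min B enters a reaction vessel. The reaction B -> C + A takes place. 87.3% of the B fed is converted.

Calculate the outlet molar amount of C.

306 mol/min

B reacted = 0.873 × 351 = 306.4 mol/min; ν_B = −1, so ξ = 306.4/1 = 306.4 mol/min.
Outlet amounts (n = n₀ + ν ξ):
  B: 351 − 1(306.4) = 44.58
  C: 0 + 1(306.4) = 306.4
  A: 0 + 1(306.4) = 306.4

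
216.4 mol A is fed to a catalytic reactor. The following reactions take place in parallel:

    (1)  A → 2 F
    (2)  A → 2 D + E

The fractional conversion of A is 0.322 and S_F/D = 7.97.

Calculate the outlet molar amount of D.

Conversion of A: A consumed = 0.322 × 216.4 = 69.68 mol = 1ξ₁ + 1ξ₂.
Selectivity: 2ξ₁ / (2ξ₂) = 7.97 → ξ₁ = 7.97 ξ₂.
Substitute: (1·7.97 + 1) ξ₂ = 69.68 → ξ₂ = 7.768 mol, ξ₁ = 61.91 mol.
Outlet amounts (n = n₀ + Σ ν·ξ):
  A: 216.4 − 1(61.91) − 1(7.768) = 146.7
  F: 0 + 2(61.91) = 123.8
  D: 0 + 2(7.768) = 15.54
  E: 0 + 1(7.768) = 7.768

15.5 mol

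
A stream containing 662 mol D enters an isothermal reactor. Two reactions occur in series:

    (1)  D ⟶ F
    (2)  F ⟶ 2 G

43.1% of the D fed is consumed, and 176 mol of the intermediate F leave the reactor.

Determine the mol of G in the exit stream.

Conversion of D: D consumed = 1ξ₁ = 0.431 × 662 → ξ₁ = 285.3 mol.
F balance: n_F = 0 + 1ξ₁ − 1ξ₂ = 176 → ξ₂ = (1·285.3 − 176)/1 = 109.3 mol.
Outlet amounts (n = n₀ + Σ ν·ξ):
  D: 662 − 1(285.3) = 376.7
  F: 0 + 1(285.3) − 1(109.3) = 176
  G: 0 + 2(109.3) = 218.6

219 mol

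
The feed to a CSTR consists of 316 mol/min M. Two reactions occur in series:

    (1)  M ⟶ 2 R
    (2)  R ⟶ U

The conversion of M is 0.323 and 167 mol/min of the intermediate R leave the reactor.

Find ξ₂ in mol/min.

ξ₂ = 37.1 mol/min

Conversion of M: M consumed = 1ξ₁ = 0.323 × 316 → ξ₁ = 102.1 mol/min.
R balance: n_R = 0 + 2ξ₁ − 1ξ₂ = 167 → ξ₂ = (2·102.1 − 167)/1 = 37.14 mol/min.
Outlet amounts (n = n₀ + Σ ν·ξ):
  M: 316 − 1(102.1) = 213.9
  R: 0 + 2(102.1) − 1(37.14) = 167
  U: 0 + 1(37.14) = 37.14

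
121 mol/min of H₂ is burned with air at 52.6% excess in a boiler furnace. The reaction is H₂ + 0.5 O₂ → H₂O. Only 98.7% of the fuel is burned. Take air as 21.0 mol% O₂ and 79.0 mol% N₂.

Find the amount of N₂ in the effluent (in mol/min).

Stoichiometric O₂ = 0.5 × 121 = 60.5 mol/min; O₂ fed = 60.5 × 1.526 = 92.32 mol/min.
N₂ fed = 92.32 × 79/21 = 347.3 mol/min.
Fuel reacted = 0.987 × 121 → ξ = 119.4 mol/min.
Outlet (n = n₀ + ν ξ):
  H₂: 121 − 1(119.4) = 1.573
  O₂: 92.32 − 0.5(119.4) = 32.61
  N₂: 347.3 (inert)
  H₂O: 0 + 1(119.4) = 119.4

347 mol/min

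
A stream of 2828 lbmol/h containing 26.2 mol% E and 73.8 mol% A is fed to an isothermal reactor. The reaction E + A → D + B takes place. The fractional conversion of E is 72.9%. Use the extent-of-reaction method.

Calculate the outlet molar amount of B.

E reacted = 0.729 × 740.9 = 540.1 lbmol/h; ν_E = −1, so ξ = 540.1/1 = 540.1 lbmol/h.
Outlet amounts (n = n₀ + ν ξ):
  E: 740.9 − 1(540.1) = 200.8
  A: 2087 − 1(540.1) = 1547
  D: 0 + 1(540.1) = 540.1
  B: 0 + 1(540.1) = 540.1

540 lbmol/h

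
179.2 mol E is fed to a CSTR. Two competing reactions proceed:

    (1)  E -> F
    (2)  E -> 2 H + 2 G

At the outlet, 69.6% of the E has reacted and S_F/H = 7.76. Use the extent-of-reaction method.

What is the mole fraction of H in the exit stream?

0.0748

Conversion of E: E consumed = 0.696 × 179.2 = 124.7 mol = 1ξ₁ + 1ξ₂.
Selectivity: 1ξ₁ / (2ξ₂) = 7.76 → ξ₁ = 15.52 ξ₂.
Substitute: (1·15.52 + 1) ξ₂ = 124.7 → ξ₂ = 7.55 mol, ξ₁ = 117.2 mol.
Outlet amounts (n = n₀ + Σ ν·ξ):
  E: 179.2 − 1(117.2) − 1(7.55) = 54.48
  F: 0 + 1(117.2) = 117.2
  H: 0 + 2(7.55) = 15.1
  G: 0 + 2(7.55) = 15.1
Total out = 201.8 mol; y_H = 15.1 / 201.8 = 0.07481.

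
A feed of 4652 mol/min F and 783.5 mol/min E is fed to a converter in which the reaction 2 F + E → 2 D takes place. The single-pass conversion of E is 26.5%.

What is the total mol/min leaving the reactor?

5230 mol/min

E reacted = 0.265 × 783.5 = 207.6 mol/min; ν_E = −1, so ξ = 207.6/1 = 207.6 mol/min.
Outlet amounts (n = n₀ + ν ξ):
  F: 4652 − 2(207.6) = 4237
  E: 783.5 − 1(207.6) = 575.9
  D: 0 + 2(207.6) = 415.3
Total out = 4237 + 575.9 + 415.3 = 5228 mol/min.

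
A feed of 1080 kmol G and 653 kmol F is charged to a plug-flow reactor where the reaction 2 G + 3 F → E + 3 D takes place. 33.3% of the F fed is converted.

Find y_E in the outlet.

F reacted = 0.333 × 653 = 217.4 kmol; ν_F = −3, so ξ = 217.4/3 = 72.48 kmol.
Outlet amounts (n = n₀ + ν ξ):
  G: 1080 − 2(72.48) = 935
  F: 653 − 3(72.48) = 435.6
  E: 0 + 1(72.48) = 72.48
  D: 0 + 3(72.48) = 217.4
Total out = 1661 kmol; y_E = 72.48 / 1661 = 0.04365.

0.0437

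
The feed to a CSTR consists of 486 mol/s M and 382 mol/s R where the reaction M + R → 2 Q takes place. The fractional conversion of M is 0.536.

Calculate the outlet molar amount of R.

122 mol/s

M reacted = 0.536 × 486 = 260.5 mol/s; ν_M = −1, so ξ = 260.5/1 = 260.5 mol/s.
Outlet amounts (n = n₀ + ν ξ):
  M: 486 − 1(260.5) = 225.5
  R: 382 − 1(260.5) = 121.5
  Q: 0 + 2(260.5) = 521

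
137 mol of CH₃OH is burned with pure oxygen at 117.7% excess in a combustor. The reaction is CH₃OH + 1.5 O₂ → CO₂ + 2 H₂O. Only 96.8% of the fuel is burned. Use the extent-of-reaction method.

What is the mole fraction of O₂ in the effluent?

Stoichiometric O₂ = 1.5 × 137 = 205.5 mol; O₂ fed = 205.5 × 2.177 = 447.4 mol.
Fuel reacted = 0.968 × 137 → ξ = 132.6 mol.
Outlet (n = n₀ + ν ξ):
  CH₃OH: 137 − 1(132.6) = 4.384
  O₂: 447.4 − 1.5(132.6) = 248.4
  CO₂: 0 + 1(132.6) = 132.6
  H₂O: 0 + 2(132.6) = 265.2
Total out = 650.7 mol; y_O₂ = 248.4 / 650.7 = 0.3818.

0.382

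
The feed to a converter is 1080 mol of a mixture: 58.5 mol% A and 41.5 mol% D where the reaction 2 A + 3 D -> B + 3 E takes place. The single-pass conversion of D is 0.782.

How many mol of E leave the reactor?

D reacted = 0.782 × 448.2 = 350.5 mol; ν_D = −3, so ξ = 350.5/3 = 116.8 mol.
Outlet amounts (n = n₀ + ν ξ):
  A: 631.8 − 2(116.8) = 398.1
  D: 448.2 − 3(116.8) = 97.71
  B: 0 + 1(116.8) = 116.8
  E: 0 + 3(116.8) = 350.5

350 mol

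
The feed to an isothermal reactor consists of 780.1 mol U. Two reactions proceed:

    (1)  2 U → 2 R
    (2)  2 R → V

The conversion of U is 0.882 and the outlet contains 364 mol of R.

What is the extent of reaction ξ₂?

Conversion of U: U consumed = 2ξ₁ = 0.882 × 780.1 → ξ₁ = 344 mol.
R balance: n_R = 0 + 2ξ₁ − 2ξ₂ = 364 → ξ₂ = (2·344 − 364)/2 = 162 mol.
Outlet amounts (n = n₀ + Σ ν·ξ):
  U: 780.1 − 2(344) = 92.05
  R: 0 + 2(344) − 2(162) = 364
  V: 0 + 1(162) = 162

ξ₂ = 162 mol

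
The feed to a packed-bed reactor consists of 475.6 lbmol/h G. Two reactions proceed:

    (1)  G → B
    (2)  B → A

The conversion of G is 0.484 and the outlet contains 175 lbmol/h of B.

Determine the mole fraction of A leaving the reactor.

Conversion of G: G consumed = 1ξ₁ = 0.484 × 475.6 → ξ₁ = 230.2 lbmol/h.
B balance: n_B = 0 + 1ξ₁ − 1ξ₂ = 175 → ξ₂ = (1·230.2 − 175)/1 = 55.19 lbmol/h.
Outlet amounts (n = n₀ + Σ ν·ξ):
  G: 475.6 − 1(230.2) = 245.4
  B: 0 + 1(230.2) − 1(55.19) = 175
  A: 0 + 1(55.19) = 55.19
Total out = 475.6 lbmol/h; y_A = 55.19 / 475.6 = 0.116.

0.116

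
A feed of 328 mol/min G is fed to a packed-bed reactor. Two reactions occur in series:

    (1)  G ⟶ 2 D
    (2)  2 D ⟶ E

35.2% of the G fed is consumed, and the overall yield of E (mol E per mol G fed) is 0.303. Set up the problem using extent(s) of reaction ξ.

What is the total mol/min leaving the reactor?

Conversion of G: G consumed = 1ξ₁ = 0.352 × 328 → ξ₁ = 115.5 mol/min.
Yield of E: 1ξ₂ / 328 = 0.303 → ξ₂ = 99.38 mol/min.
Outlet amounts (n = n₀ + Σ ν·ξ):
  G: 328 − 1(115.5) = 212.5
  D: 0 + 2(115.5) − 2(99.38) = 32.14
  E: 0 + 1(99.38) = 99.38
Total out = 212.5 + 32.14 + 99.38 = 344.1 mol/min.

344 mol/min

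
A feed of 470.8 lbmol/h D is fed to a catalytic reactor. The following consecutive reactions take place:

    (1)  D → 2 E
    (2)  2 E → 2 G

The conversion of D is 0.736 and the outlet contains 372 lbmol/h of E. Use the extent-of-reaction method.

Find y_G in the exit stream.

Conversion of D: D consumed = 1ξ₁ = 0.736 × 470.8 → ξ₁ = 346.5 lbmol/h.
E balance: n_E = 0 + 2ξ₁ − 2ξ₂ = 372 → ξ₂ = (2·346.5 − 372)/2 = 160.5 lbmol/h.
Outlet amounts (n = n₀ + Σ ν·ξ):
  D: 470.8 − 1(346.5) = 124.3
  E: 0 + 2(346.5) − 2(160.5) = 372
  G: 0 + 2(160.5) = 321
Total out = 817.3 lbmol/h; y_G = 321 / 817.3 = 0.3928.

0.393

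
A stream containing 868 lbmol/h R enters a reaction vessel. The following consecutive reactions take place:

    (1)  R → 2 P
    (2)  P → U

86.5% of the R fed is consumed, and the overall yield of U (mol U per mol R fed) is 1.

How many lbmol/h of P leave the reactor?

Conversion of R: R consumed = 1ξ₁ = 0.865 × 868 → ξ₁ = 750.8 lbmol/h.
Yield of U: 1ξ₂ / 868 = 1 → ξ₂ = 868 lbmol/h.
Outlet amounts (n = n₀ + Σ ν·ξ):
  R: 868 − 1(750.8) = 117.2
  P: 0 + 2(750.8) − 1(868) = 633.6
  U: 0 + 1(868) = 868

634 lbmol/h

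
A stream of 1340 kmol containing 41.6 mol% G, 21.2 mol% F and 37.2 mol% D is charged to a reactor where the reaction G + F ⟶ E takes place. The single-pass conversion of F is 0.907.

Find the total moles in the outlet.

F reacted = 0.907 × 284.1 = 257.7 kmol; ν_F = −1, so ξ = 257.7/1 = 257.7 kmol.
Outlet amounts (n = n₀ + ν ξ):
  G: 557.4 − 1(257.7) = 299.8
  F: 284.1 − 1(257.7) = 26.42
  E: 0 + 1(257.7) = 257.7
  D: 498.5 (inert)
Total out = 299.8 + 26.42 + 257.7 + 498.5 = 1082 kmol.

1080 kmol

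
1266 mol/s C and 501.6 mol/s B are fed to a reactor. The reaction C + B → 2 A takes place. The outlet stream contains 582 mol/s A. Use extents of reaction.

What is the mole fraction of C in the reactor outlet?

For A: n = n₀ + 2ξ → 582 = 0 + 2ξ, giving ξ = 291 mol/s.
Outlet amounts (n = n₀ + ν ξ):
  C: 1266 − 1(291) = 975
  B: 501.6 − 1(291) = 210.6
  A: 0 + 2(291) = 582
Total out = 1768 mol/s; y_C = 975 / 1768 = 0.5516.

0.552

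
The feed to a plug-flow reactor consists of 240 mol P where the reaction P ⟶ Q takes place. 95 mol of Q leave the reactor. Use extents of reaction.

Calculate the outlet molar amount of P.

For Q: n = n₀ + 1ξ → 95 = 0 + 1ξ, giving ξ = 95 mol.
Outlet amounts (n = n₀ + ν ξ):
  P: 240 − 1(95) = 145
  Q: 0 + 1(95) = 95

145 mol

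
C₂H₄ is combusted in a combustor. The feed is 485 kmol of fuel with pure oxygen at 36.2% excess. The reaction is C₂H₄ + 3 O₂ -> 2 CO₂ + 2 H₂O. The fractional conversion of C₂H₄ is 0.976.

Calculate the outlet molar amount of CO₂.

Stoichiometric O₂ = 3 × 485 = 1455 kmol; O₂ fed = 1455 × 1.362 = 1982 kmol.
Fuel reacted = 0.976 × 485 → ξ = 473.4 kmol.
Outlet (n = n₀ + ν ξ):
  C₂H₄: 485 − 1(473.4) = 11.64
  O₂: 1982 − 3(473.4) = 561.6
  CO₂: 0 + 2(473.4) = 946.7
  H₂O: 0 + 2(473.4) = 946.7

947 kmol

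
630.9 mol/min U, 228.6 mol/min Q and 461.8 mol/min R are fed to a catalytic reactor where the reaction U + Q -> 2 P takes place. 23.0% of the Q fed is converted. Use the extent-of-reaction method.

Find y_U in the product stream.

0.438

Q reacted = 0.23 × 228.6 = 52.58 mol/min; ν_Q = −1, so ξ = 52.58/1 = 52.58 mol/min.
Outlet amounts (n = n₀ + ν ξ):
  U: 630.9 − 1(52.58) = 578.3
  Q: 228.6 − 1(52.58) = 176
  P: 0 + 2(52.58) = 105.2
  R: 461.8 (inert)
Total out = 1321 mol/min; y_U = 578.3 / 1321 = 0.4377.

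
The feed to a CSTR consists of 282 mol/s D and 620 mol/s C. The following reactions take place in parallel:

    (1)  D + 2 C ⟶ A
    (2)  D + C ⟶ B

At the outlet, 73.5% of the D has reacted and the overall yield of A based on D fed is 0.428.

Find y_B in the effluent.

0.151

Yield of A: 1ξ₁ / 282 = 0.428 → ξ₁ = 120.7 mol/s.
Conversion of D: 1ξ₁ + 1ξ₂ = 0.735 × 282 = 207.3 → ξ₂ = 86.57 mol/s.
Outlet amounts (n = n₀ + Σ ν·ξ):
  D: 282 − 1(120.7) − 1(86.57) = 74.73
  C: 620 − 2(120.7) − 1(86.57) = 292
  A: 0 + 1(120.7) = 120.7
  B: 0 + 1(86.57) = 86.57
Total out = 574 mol/s; y_B = 86.57 / 574 = 0.1508.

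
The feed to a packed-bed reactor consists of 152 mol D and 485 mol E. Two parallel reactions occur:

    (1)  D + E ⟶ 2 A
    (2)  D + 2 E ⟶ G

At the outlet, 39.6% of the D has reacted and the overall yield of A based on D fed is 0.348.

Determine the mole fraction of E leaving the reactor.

0.687

Yield of A: 2ξ₁ / 152 = 0.348 → ξ₁ = 26.45 mol.
Conversion of D: 1ξ₁ + 1ξ₂ = 0.396 × 152 = 60.19 → ξ₂ = 33.74 mol.
Outlet amounts (n = n₀ + Σ ν·ξ):
  D: 152 − 1(26.45) − 1(33.74) = 91.81
  E: 485 − 1(26.45) − 2(33.74) = 391.1
  A: 0 + 2(26.45) = 52.9
  G: 0 + 1(33.74) = 33.74
Total out = 569.5 mol; y_E = 391.1 / 569.5 = 0.6867.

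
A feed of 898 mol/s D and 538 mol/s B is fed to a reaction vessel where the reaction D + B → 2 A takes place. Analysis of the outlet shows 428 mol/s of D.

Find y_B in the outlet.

For D: n = n₀ − 1ξ → 428 = 898 − 1ξ, giving ξ = 470 mol/s.
Outlet amounts (n = n₀ + ν ξ):
  D: 898 − 1(470) = 428
  B: 538 − 1(470) = 68
  A: 0 + 2(470) = 940
Total out = 1436 mol/s; y_B = 68 / 1436 = 0.04735.

0.0474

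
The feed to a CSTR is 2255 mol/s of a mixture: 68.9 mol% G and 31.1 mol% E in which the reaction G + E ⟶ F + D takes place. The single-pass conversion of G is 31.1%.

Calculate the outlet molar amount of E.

218 mol/s

G reacted = 0.311 × 1554 = 483.2 mol/s; ν_G = −1, so ξ = 483.2/1 = 483.2 mol/s.
Outlet amounts (n = n₀ + ν ξ):
  G: 1554 − 1(483.2) = 1070
  E: 701.3 − 1(483.2) = 218.1
  F: 0 + 1(483.2) = 483.2
  D: 0 + 1(483.2) = 483.2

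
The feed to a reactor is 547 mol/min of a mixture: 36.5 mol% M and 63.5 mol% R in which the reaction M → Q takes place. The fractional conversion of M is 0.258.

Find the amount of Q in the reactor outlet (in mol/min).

51.5 mol/min

M reacted = 0.258 × 199.7 = 51.51 mol/min; ν_M = −1, so ξ = 51.51/1 = 51.51 mol/min.
Outlet amounts (n = n₀ + ν ξ):
  M: 199.7 − 1(51.51) = 148.1
  Q: 0 + 1(51.51) = 51.51
  R: 347.3 (inert)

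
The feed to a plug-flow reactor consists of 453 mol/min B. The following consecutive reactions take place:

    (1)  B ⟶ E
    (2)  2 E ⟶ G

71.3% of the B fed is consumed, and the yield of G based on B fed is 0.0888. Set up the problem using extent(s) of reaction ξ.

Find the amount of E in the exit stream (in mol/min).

243 mol/min

Conversion of B: B consumed = 1ξ₁ = 0.713 × 453 → ξ₁ = 323 mol/min.
Yield of G: 1ξ₂ / 453 = 0.0888 → ξ₂ = 40.23 mol/min.
Outlet amounts (n = n₀ + Σ ν·ξ):
  B: 453 − 1(323) = 130
  E: 0 + 1(323) − 2(40.23) = 242.5
  G: 0 + 1(40.23) = 40.23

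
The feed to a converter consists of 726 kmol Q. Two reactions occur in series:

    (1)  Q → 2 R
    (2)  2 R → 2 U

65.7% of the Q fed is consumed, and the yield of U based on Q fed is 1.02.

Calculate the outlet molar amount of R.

213 kmol

Conversion of Q: Q consumed = 1ξ₁ = 0.657 × 726 → ξ₁ = 477 kmol.
Yield of U: 2ξ₂ / 726 = 1.02 → ξ₂ = 370.3 kmol.
Outlet amounts (n = n₀ + Σ ν·ξ):
  Q: 726 − 1(477) = 249
  R: 0 + 2(477) − 2(370.3) = 213.4
  U: 0 + 2(370.3) = 740.5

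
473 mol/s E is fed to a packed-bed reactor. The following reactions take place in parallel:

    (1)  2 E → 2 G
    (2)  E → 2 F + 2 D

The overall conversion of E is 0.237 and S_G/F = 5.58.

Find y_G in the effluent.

0.205

Conversion of E: E consumed = 0.237 × 473 = 112.1 mol/s = 2ξ₁ + 1ξ₂.
Selectivity: 2ξ₁ / (2ξ₂) = 5.58 → ξ₁ = 5.58 ξ₂.
Substitute: (2·5.58 + 1) ξ₂ = 112.1 → ξ₂ = 9.219 mol/s, ξ₁ = 51.44 mol/s.
Outlet amounts (n = n₀ + Σ ν·ξ):
  E: 473 − 2(51.44) − 1(9.219) = 360.9
  G: 0 + 2(51.44) = 102.9
  F: 0 + 2(9.219) = 18.44
  D: 0 + 2(9.219) = 18.44
Total out = 500.7 mol/s; y_G = 102.9 / 500.7 = 0.2055.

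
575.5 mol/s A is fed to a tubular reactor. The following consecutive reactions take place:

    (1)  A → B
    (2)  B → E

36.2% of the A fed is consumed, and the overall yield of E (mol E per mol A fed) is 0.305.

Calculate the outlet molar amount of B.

32.8 mol/s

Conversion of A: A consumed = 1ξ₁ = 0.362 × 575.5 → ξ₁ = 208.3 mol/s.
Yield of E: 1ξ₂ / 575.5 = 0.305 → ξ₂ = 175.5 mol/s.
Outlet amounts (n = n₀ + Σ ν·ξ):
  A: 575.5 − 1(208.3) = 367.2
  B: 0 + 1(208.3) − 1(175.5) = 32.8
  E: 0 + 1(175.5) = 175.5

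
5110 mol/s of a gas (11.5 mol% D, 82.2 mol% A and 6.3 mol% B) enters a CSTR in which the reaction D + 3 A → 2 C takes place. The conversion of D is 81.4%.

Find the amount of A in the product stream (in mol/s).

D reacted = 0.814 × 587.6 = 478.3 mol/s; ν_D = −1, so ξ = 478.3/1 = 478.3 mol/s.
Outlet amounts (n = n₀ + ν ξ):
  D: 587.6 − 1(478.3) = 109.3
  A: 4200 − 3(478.3) = 2765
  C: 0 + 2(478.3) = 956.7
  B: 321.9 (inert)

2770 mol/s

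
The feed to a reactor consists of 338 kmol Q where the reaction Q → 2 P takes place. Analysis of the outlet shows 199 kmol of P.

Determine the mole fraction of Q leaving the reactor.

For P: n = n₀ + 2ξ → 199 = 0 + 2ξ, giving ξ = 99.5 kmol.
Outlet amounts (n = n₀ + ν ξ):
  Q: 338 − 1(99.5) = 238.5
  P: 0 + 2(99.5) = 199
Total out = 437.5 kmol; y_Q = 238.5 / 437.5 = 0.5451.

0.545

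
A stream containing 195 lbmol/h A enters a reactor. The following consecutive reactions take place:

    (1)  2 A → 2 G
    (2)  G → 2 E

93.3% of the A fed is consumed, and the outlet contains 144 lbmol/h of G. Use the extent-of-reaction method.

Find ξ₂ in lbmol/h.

Conversion of A: A consumed = 2ξ₁ = 0.933 × 195 → ξ₁ = 90.97 lbmol/h.
G balance: n_G = 0 + 2ξ₁ − 1ξ₂ = 144 → ξ₂ = (2·90.97 − 144)/1 = 37.94 lbmol/h.
Outlet amounts (n = n₀ + Σ ν·ξ):
  A: 195 − 2(90.97) = 13.06
  G: 0 + 2(90.97) − 1(37.94) = 144
  E: 0 + 2(37.94) = 75.87

ξ₂ = 37.9 lbmol/h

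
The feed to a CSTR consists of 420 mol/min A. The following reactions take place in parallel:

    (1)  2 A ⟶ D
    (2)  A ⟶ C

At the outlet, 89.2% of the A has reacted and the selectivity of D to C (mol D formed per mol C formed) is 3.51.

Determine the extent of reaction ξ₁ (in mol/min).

Conversion of A: A consumed = 0.892 × 420 = 374.6 mol/min = 2ξ₁ + 1ξ₂.
Selectivity: 1ξ₁ / (1ξ₂) = 3.51 → ξ₁ = 3.51 ξ₂.
Substitute: (2·3.51 + 1) ξ₂ = 374.6 → ξ₂ = 46.71 mol/min, ξ₁ = 164 mol/min.
Outlet amounts (n = n₀ + Σ ν·ξ):
  A: 420 − 2(164) − 1(46.71) = 45.36
  D: 0 + 1(164) = 164
  C: 0 + 1(46.71) = 46.71

ξ₁ = 164 mol/min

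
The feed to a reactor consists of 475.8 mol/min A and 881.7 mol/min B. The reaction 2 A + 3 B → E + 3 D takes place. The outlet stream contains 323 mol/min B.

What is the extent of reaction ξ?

ξ = 186 mol/min

For B: n = n₀ − 3ξ → 323 = 881.7 − 3ξ, giving ξ = 186.2 mol/min.
Outlet amounts (n = n₀ + ν ξ):
  A: 475.8 − 2(186.2) = 103.3
  B: 881.7 − 3(186.2) = 323
  E: 0 + 1(186.2) = 186.2
  D: 0 + 3(186.2) = 558.7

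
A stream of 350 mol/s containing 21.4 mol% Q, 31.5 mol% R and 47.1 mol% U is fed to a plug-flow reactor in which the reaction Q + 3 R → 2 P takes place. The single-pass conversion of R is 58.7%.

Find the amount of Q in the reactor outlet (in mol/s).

53.3 mol/s

R reacted = 0.587 × 110.2 = 64.72 mol/s; ν_R = −3, so ξ = 64.72/3 = 21.57 mol/s.
Outlet amounts (n = n₀ + ν ξ):
  Q: 74.9 − 1(21.57) = 53.33
  R: 110.2 − 3(21.57) = 45.53
  P: 0 + 2(21.57) = 43.14
  U: 164.8 (inert)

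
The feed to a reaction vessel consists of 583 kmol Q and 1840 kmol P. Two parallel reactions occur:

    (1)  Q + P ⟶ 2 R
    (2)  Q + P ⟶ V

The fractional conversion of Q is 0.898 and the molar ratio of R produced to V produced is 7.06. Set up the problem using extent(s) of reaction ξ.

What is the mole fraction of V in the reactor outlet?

0.0501

Conversion of Q: Q consumed = 0.898 × 583 = 523.5 kmol = 1ξ₁ + 1ξ₂.
Selectivity: 2ξ₁ / (1ξ₂) = 7.06 → ξ₁ = 3.53 ξ₂.
Substitute: (1·3.53 + 1) ξ₂ = 523.5 → ξ₂ = 115.6 kmol, ξ₁ = 408 kmol.
Outlet amounts (n = n₀ + Σ ν·ξ):
  Q: 583 − 1(408) − 1(115.6) = 59.47
  P: 1840 − 1(408) − 1(115.6) = 1316
  R: 0 + 2(408) = 815.9
  V: 0 + 1(115.6) = 115.6
Total out = 2307 kmol; y_V = 115.6 / 2307 = 0.05009.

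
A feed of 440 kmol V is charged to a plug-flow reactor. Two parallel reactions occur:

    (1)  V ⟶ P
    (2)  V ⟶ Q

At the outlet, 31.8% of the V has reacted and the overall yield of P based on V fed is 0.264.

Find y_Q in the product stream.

0.054

Yield of P: 1ξ₁ / 440 = 0.264 → ξ₁ = 116.2 kmol.
Conversion of V: 1ξ₁ + 1ξ₂ = 0.318 × 440 = 139.9 → ξ₂ = 23.76 kmol.
Outlet amounts (n = n₀ + Σ ν·ξ):
  V: 440 − 1(116.2) − 1(23.76) = 300.1
  P: 0 + 1(116.2) = 116.2
  Q: 0 + 1(23.76) = 23.76
Total out = 440 kmol; y_Q = 23.76 / 440 = 0.054.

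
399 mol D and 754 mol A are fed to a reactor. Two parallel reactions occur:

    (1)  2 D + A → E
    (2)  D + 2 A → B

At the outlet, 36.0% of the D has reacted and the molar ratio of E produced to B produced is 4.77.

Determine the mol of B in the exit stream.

13.6 mol

Conversion of D: D consumed = 0.36 × 399 = 143.6 mol = 2ξ₁ + 1ξ₂.
Selectivity: 1ξ₁ / (1ξ₂) = 4.77 → ξ₁ = 4.77 ξ₂.
Substitute: (2·4.77 + 1) ξ₂ = 143.6 → ξ₂ = 13.63 mol, ξ₁ = 65.01 mol.
Outlet amounts (n = n₀ + Σ ν·ξ):
  D: 399 − 2(65.01) − 1(13.63) = 255.4
  A: 754 − 1(65.01) − 2(13.63) = 661.7
  E: 0 + 1(65.01) = 65.01
  B: 0 + 1(13.63) = 13.63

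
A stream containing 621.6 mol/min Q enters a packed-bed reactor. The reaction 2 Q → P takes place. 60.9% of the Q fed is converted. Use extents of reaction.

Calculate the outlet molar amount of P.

189 mol/min

Q reacted = 0.609 × 621.6 = 378.6 mol/min; ν_Q = −2, so ξ = 378.6/2 = 189.3 mol/min.
Outlet amounts (n = n₀ + ν ξ):
  Q: 621.6 − 2(189.3) = 243
  P: 0 + 1(189.3) = 189.3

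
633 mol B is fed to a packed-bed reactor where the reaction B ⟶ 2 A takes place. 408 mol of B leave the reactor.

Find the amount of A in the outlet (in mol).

450 mol

For B: n = n₀ − 1ξ → 408 = 633 − 1ξ, giving ξ = 225 mol.
Outlet amounts (n = n₀ + ν ξ):
  B: 633 − 1(225) = 408
  A: 0 + 2(225) = 450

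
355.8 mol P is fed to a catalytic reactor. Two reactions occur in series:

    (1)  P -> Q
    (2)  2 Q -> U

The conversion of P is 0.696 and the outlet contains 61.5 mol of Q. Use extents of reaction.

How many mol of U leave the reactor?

Conversion of P: P consumed = 1ξ₁ = 0.696 × 355.8 → ξ₁ = 247.6 mol.
Q balance: n_Q = 0 + 1ξ₁ − 2ξ₂ = 61.5 → ξ₂ = (1·247.6 − 61.5)/2 = 93.07 mol.
Outlet amounts (n = n₀ + Σ ν·ξ):
  P: 355.8 − 1(247.6) = 108.2
  Q: 0 + 1(247.6) − 2(93.07) = 61.5
  U: 0 + 1(93.07) = 93.07

93.1 mol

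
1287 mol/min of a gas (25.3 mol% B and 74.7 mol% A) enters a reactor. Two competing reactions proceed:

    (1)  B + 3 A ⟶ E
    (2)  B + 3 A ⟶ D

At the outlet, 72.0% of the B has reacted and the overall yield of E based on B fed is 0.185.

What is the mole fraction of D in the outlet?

0.298

Yield of E: 1ξ₁ / 325.6 = 0.185 → ξ₁ = 60.24 mol/min.
Conversion of B: 1ξ₁ + 1ξ₂ = 0.72 × 325.6 = 234.4 → ξ₂ = 174.2 mol/min.
Outlet amounts (n = n₀ + Σ ν·ξ):
  B: 325.6 − 1(60.24) − 1(174.2) = 91.17
  A: 961.4 − 3(60.24) − 3(174.2) = 258.1
  E: 0 + 1(60.24) = 60.24
  D: 0 + 1(174.2) = 174.2
Total out = 583.7 mol/min; y_D = 174.2 / 583.7 = 0.2985.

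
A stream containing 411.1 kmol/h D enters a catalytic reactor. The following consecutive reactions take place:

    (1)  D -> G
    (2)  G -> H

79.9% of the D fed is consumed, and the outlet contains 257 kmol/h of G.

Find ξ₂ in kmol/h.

Conversion of D: D consumed = 1ξ₁ = 0.799 × 411.1 → ξ₁ = 328.5 kmol/h.
G balance: n_G = 0 + 1ξ₁ − 1ξ₂ = 257 → ξ₂ = (1·328.5 − 257)/1 = 71.47 kmol/h.
Outlet amounts (n = n₀ + Σ ν·ξ):
  D: 411.1 − 1(328.5) = 82.63
  G: 0 + 1(328.5) − 1(71.47) = 257
  H: 0 + 1(71.47) = 71.47

ξ₂ = 71.5 kmol/h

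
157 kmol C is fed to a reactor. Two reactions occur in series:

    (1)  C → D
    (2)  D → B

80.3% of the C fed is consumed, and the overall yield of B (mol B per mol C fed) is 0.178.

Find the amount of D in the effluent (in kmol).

98.1 kmol

Conversion of C: C consumed = 1ξ₁ = 0.803 × 157 → ξ₁ = 126.1 kmol.
Yield of B: 1ξ₂ / 157 = 0.178 → ξ₂ = 27.95 kmol.
Outlet amounts (n = n₀ + Σ ν·ξ):
  C: 157 − 1(126.1) = 30.93
  D: 0 + 1(126.1) − 1(27.95) = 98.13
  B: 0 + 1(27.95) = 27.95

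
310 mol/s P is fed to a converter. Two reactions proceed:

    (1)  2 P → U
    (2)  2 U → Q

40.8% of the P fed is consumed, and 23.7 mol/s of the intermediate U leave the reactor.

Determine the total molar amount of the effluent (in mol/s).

227 mol/s

Conversion of P: P consumed = 2ξ₁ = 0.408 × 310 → ξ₁ = 63.24 mol/s.
U balance: n_U = 0 + 1ξ₁ − 2ξ₂ = 23.7 → ξ₂ = (1·63.24 − 23.7)/2 = 19.77 mol/s.
Outlet amounts (n = n₀ + Σ ν·ξ):
  P: 310 − 2(63.24) = 183.5
  U: 0 + 1(63.24) − 2(19.77) = 23.7
  Q: 0 + 1(19.77) = 19.77
Total out = 183.5 + 23.7 + 19.77 = 227 mol/s.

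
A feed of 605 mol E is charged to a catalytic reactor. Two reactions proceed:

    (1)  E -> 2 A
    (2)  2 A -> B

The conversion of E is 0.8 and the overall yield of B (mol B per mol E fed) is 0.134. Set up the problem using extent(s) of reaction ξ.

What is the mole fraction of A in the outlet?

Conversion of E: E consumed = 1ξ₁ = 0.8 × 605 → ξ₁ = 484 mol.
Yield of B: 1ξ₂ / 605 = 0.134 → ξ₂ = 81.07 mol.
Outlet amounts (n = n₀ + Σ ν·ξ):
  E: 605 − 1(484) = 121
  A: 0 + 2(484) − 2(81.07) = 805.9
  B: 0 + 1(81.07) = 81.07
Total out = 1008 mol; y_A = 805.9 / 1008 = 0.7995.

0.8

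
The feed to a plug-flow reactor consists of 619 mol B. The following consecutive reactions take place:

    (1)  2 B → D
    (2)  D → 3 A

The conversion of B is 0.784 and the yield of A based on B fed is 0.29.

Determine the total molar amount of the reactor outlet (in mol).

496 mol

Conversion of B: B consumed = 2ξ₁ = 0.784 × 619 → ξ₁ = 242.6 mol.
Yield of A: 3ξ₂ / 619 = 0.29 → ξ₂ = 59.84 mol.
Outlet amounts (n = n₀ + Σ ν·ξ):
  B: 619 − 2(242.6) = 133.7
  D: 0 + 1(242.6) − 1(59.84) = 182.8
  A: 0 + 3(59.84) = 179.5
Total out = 133.7 + 182.8 + 179.5 = 496 mol.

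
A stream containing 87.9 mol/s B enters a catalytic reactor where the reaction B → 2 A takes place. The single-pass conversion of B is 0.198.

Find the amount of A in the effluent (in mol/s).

34.8 mol/s

B reacted = 0.198 × 87.9 = 17.4 mol/s; ν_B = −1, so ξ = 17.4/1 = 17.4 mol/s.
Outlet amounts (n = n₀ + ν ξ):
  B: 87.9 − 1(17.4) = 70.5
  A: 0 + 2(17.4) = 34.81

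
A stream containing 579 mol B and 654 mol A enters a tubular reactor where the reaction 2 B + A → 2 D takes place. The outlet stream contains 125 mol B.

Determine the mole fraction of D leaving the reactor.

For B: n = n₀ − 2ξ → 125 = 579 − 2ξ, giving ξ = 227 mol.
Outlet amounts (n = n₀ + ν ξ):
  B: 579 − 2(227) = 125
  A: 654 − 1(227) = 427
  D: 0 + 2(227) = 454
Total out = 1006 mol; y_D = 454 / 1006 = 0.4513.

0.451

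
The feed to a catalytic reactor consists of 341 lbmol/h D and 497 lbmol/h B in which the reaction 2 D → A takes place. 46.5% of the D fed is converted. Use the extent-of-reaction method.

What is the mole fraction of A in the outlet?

D reacted = 0.465 × 341 = 158.6 lbmol/h; ν_D = −2, so ξ = 158.6/2 = 79.28 lbmol/h.
Outlet amounts (n = n₀ + ν ξ):
  D: 341 − 2(79.28) = 182.4
  A: 0 + 1(79.28) = 79.28
  B: 497 (inert)
Total out = 758.7 lbmol/h; y_A = 79.28 / 758.7 = 0.1045.

0.104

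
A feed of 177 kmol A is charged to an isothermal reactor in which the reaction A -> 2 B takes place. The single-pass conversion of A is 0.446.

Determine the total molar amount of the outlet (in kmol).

256 kmol

A reacted = 0.446 × 177 = 78.94 kmol; ν_A = −1, so ξ = 78.94/1 = 78.94 kmol.
Outlet amounts (n = n₀ + ν ξ):
  A: 177 − 1(78.94) = 98.06
  B: 0 + 2(78.94) = 157.9
Total out = 98.06 + 157.9 = 255.9 kmol.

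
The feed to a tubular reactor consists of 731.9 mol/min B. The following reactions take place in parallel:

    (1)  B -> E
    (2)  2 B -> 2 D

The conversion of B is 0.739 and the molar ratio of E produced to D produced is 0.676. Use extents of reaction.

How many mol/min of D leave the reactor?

323 mol/min

Conversion of B: B consumed = 0.739 × 731.9 = 540.9 mol/min = 1ξ₁ + 2ξ₂.
Selectivity: 1ξ₁ / (2ξ₂) = 0.676 → ξ₁ = 1.352 ξ₂.
Substitute: (1·1.352 + 2) ξ₂ = 540.9 → ξ₂ = 161.4 mol/min, ξ₁ = 218.2 mol/min.
Outlet amounts (n = n₀ + Σ ν·ξ):
  B: 731.9 − 1(218.2) − 2(161.4) = 191
  E: 0 + 1(218.2) = 218.2
  D: 0 + 2(161.4) = 322.7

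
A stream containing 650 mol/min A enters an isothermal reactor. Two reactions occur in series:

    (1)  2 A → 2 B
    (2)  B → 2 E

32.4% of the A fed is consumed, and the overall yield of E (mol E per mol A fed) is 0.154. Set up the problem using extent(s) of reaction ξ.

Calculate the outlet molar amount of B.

Conversion of A: A consumed = 2ξ₁ = 0.324 × 650 → ξ₁ = 105.3 mol/min.
Yield of E: 2ξ₂ / 650 = 0.154 → ξ₂ = 50.05 mol/min.
Outlet amounts (n = n₀ + Σ ν·ξ):
  A: 650 − 2(105.3) = 439.4
  B: 0 + 2(105.3) − 1(50.05) = 160.6
  E: 0 + 2(50.05) = 100.1

161 mol/min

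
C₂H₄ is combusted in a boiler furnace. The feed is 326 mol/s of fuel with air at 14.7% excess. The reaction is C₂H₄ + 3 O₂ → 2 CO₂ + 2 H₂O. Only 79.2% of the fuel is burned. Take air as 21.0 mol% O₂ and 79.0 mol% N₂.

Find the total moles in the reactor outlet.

Stoichiometric O₂ = 3 × 326 = 978 mol/s; O₂ fed = 978 × 1.147 = 1122 mol/s.
N₂ fed = 1122 × 79/21 = 4220 mol/s.
Fuel reacted = 0.792 × 326 → ξ = 258.2 mol/s.
Outlet (n = n₀ + ν ξ):
  C₂H₄: 326 − 1(258.2) = 67.81
  O₂: 1122 − 3(258.2) = 347.2
  N₂: 4220 (inert)
  CO₂: 0 + 2(258.2) = 516.4
  H₂O: 0 + 2(258.2) = 516.4
Total out = 67.81 + 347.2 + 4220 + 516.4 + 516.4 = 5668 mol/s.

5670 mol/s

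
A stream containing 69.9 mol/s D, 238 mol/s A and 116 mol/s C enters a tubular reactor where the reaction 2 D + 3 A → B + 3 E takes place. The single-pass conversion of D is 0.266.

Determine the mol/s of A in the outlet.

210 mol/s

D reacted = 0.266 × 69.9 = 18.59 mol/s; ν_D = −2, so ξ = 18.59/2 = 9.297 mol/s.
Outlet amounts (n = n₀ + ν ξ):
  D: 69.9 − 2(9.297) = 51.31
  A: 238 − 3(9.297) = 210.1
  B: 0 + 1(9.297) = 9.297
  E: 0 + 3(9.297) = 27.89
  C: 116 (inert)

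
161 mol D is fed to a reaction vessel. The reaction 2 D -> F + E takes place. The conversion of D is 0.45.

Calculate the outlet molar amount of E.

36.2 mol

D reacted = 0.45 × 161 = 72.45 mol; ν_D = −2, so ξ = 72.45/2 = 36.23 mol.
Outlet amounts (n = n₀ + ν ξ):
  D: 161 − 2(36.23) = 88.55
  F: 0 + 1(36.23) = 36.23
  E: 0 + 1(36.23) = 36.23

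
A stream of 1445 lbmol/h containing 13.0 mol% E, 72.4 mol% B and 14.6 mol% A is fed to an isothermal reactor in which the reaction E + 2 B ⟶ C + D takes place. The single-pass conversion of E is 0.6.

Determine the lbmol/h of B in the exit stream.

E reacted = 0.6 × 187.8 = 112.7 lbmol/h; ν_E = −1, so ξ = 112.7/1 = 112.7 lbmol/h.
Outlet amounts (n = n₀ + ν ξ):
  E: 187.8 − 1(112.7) = 75.14
  B: 1046 − 2(112.7) = 820.8
  C: 0 + 1(112.7) = 112.7
  D: 0 + 1(112.7) = 112.7
  A: 211 (inert)

821 lbmol/h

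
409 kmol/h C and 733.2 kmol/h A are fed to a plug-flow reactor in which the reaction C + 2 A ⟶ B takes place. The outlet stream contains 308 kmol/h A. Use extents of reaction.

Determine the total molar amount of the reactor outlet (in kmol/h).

For A: n = n₀ − 2ξ → 308 = 733.2 − 2ξ, giving ξ = 212.6 kmol/h.
Outlet amounts (n = n₀ + ν ξ):
  C: 409 − 1(212.6) = 196.4
  A: 733.2 − 2(212.6) = 308
  B: 0 + 1(212.6) = 212.6
Total out = 196.4 + 308 + 212.6 = 717 kmol/h.

717 kmol/h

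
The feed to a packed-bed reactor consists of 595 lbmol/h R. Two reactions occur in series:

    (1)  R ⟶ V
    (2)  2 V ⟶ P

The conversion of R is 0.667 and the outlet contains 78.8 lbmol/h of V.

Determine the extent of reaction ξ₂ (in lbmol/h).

Conversion of R: R consumed = 1ξ₁ = 0.667 × 595 → ξ₁ = 396.9 lbmol/h.
V balance: n_V = 0 + 1ξ₁ − 2ξ₂ = 78.8 → ξ₂ = (1·396.9 − 78.8)/2 = 159 lbmol/h.
Outlet amounts (n = n₀ + Σ ν·ξ):
  R: 595 − 1(396.9) = 198.1
  V: 0 + 1(396.9) − 2(159) = 78.8
  P: 0 + 1(159) = 159

ξ₂ = 159 lbmol/h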